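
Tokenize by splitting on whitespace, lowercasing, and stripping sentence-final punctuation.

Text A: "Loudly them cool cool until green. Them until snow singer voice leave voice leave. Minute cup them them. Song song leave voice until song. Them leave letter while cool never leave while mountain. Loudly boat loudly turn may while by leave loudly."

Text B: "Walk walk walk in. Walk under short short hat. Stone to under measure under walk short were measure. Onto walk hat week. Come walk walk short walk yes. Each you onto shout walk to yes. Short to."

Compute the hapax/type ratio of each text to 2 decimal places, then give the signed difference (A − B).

0.10

A: hapax=12, V=20, ratio=0.60
B: hapax=8, V=16, ratio=0.50
Difference = 0.60 − 0.50 = 0.10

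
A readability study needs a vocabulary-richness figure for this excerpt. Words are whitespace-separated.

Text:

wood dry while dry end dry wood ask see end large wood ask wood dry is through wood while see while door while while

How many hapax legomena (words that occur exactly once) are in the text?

4

Frequencies: wood:5, while:5, dry:4, end:2, ask:2, see:2, large:1, is:1, through:1, door:1
Hapax (freq=1): door, is, large, through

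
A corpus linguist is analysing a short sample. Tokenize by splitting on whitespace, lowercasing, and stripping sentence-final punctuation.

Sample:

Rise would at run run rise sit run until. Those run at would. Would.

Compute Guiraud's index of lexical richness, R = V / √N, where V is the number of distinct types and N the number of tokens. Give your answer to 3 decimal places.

N = 14, V = 7.
√N = 3.741657
R = 7 / 3.741657 = 1.871

1.871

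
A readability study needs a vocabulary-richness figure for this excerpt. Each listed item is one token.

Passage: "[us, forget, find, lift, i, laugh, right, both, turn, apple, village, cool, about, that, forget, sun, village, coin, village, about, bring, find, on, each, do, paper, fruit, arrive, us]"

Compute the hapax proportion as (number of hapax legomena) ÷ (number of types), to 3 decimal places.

0.783

Frequencies: village:3, us:2, forget:2, find:2, about:2, lift:1, i:1, laugh:1, right:1, both:1, turn:1, apple:1, cool:1, that:1, sun:1, coin:1, bring:1, on:1, each:1, do:1, … (3 more, each freq 1)
Hapax count = 18; type count = 23.
Ratio = 18 / 23 = 0.783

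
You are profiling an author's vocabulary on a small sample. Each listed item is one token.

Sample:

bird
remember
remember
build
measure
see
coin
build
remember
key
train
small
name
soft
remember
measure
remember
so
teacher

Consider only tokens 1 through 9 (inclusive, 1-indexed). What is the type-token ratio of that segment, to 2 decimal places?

Segment tokens 1–9: bird, remember, remember, build, measure, see, coin, build, remember
Segment N = 9, segment V = 6.
TTR = 6 / 9 = 0.67

0.67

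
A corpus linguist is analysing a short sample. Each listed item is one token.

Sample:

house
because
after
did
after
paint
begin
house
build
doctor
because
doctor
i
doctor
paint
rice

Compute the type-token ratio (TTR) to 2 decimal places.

0.63

N = 16 tokens, V = 10 types.
TTR = V / N = 10 / 16 = 0.63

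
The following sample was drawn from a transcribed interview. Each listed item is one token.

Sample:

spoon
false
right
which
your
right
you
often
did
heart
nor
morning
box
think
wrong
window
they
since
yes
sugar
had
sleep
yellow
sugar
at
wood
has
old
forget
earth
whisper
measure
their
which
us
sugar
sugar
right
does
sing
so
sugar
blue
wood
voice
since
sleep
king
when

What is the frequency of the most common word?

5

Frequencies: sugar:5, right:3, which:2, since:2, sleep:2, wood:2, spoon:1, false:1, your:1, you:1, often:1, did:1, heart:1, nor:1, morning:1, box:1, think:1, wrong:1, window:1, they:1, … (19 more, each freq 1)
Most common: 'sugar' with frequency 5.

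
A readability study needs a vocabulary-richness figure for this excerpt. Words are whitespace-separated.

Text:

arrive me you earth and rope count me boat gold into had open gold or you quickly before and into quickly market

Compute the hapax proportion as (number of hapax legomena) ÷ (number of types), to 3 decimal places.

0.625

Frequencies: me:2, you:2, and:2, gold:2, into:2, quickly:2, arrive:1, earth:1, rope:1, count:1, boat:1, had:1, open:1, or:1, before:1, market:1
Hapax count = 10; type count = 16.
Ratio = 10 / 16 = 0.625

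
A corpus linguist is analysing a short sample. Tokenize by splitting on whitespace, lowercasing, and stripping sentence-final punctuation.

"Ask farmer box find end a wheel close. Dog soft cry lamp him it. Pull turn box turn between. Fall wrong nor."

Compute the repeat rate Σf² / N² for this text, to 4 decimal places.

0.0537

Frequencies: box:2, turn:2, ask:1, farmer:1, find:1, end:1, a:1, wheel:1, close:1, dog:1, soft:1, cry:1, lamp:1, him:1, it:1, pull:1, between:1, fall:1, wrong:1, nor:1
Σf² = 26; N² = 484
Repeat rate = 26 / 484 = 0.0537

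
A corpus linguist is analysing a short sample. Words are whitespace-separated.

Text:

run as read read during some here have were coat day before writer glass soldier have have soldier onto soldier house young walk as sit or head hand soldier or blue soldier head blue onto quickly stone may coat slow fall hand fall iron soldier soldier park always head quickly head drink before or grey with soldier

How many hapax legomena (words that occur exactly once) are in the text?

21

Frequencies: soldier:8, head:4, have:3, or:3, as:2, read:2, coat:2, before:2, onto:2, hand:2, blue:2, quickly:2, fall:2, run:1, during:1, some:1, here:1, were:1, day:1, writer:1, … (14 more, each freq 1)
Hapax (freq=1): always, day, drink, during, glass, grey, here, house, iron, may, park, run, sit, slow, some, stone, walk, were, with, writer, young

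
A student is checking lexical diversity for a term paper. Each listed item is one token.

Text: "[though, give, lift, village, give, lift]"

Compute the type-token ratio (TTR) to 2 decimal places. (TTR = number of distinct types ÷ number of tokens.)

N = 6 tokens, V = 4 types.
TTR = V / N = 4 / 6 = 0.67

0.67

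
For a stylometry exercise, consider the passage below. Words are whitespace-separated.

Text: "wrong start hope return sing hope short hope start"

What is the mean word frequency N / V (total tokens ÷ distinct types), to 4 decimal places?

1.5000

N = 9 tokens, V = 6 types.
Mean frequency = N / V = 9 / 6 = 1.5000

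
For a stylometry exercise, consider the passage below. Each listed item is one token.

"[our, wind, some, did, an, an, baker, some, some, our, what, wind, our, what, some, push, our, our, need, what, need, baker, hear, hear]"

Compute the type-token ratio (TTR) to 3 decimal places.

N = 24 tokens, V = 10 types.
TTR = V / N = 10 / 24 = 0.417

0.417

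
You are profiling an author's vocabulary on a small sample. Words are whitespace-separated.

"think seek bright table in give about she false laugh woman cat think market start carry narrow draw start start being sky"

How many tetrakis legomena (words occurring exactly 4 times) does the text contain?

Frequencies: start:3, think:2, seek:1, bright:1, table:1, in:1, give:1, about:1, she:1, false:1, laugh:1, woman:1, cat:1, market:1, carry:1, narrow:1, draw:1, being:1, sky:1
Words with frequency 4: (none)

0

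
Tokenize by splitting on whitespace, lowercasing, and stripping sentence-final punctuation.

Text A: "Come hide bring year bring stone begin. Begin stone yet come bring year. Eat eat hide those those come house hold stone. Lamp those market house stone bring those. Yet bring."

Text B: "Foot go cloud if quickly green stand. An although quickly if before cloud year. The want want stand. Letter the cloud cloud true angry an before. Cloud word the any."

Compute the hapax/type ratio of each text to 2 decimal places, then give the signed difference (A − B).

-0.33

A: hapax=3, V=13, ratio=0.23
B: hapax=10, V=18, ratio=0.56
Difference = 0.23 − 0.56 = -0.33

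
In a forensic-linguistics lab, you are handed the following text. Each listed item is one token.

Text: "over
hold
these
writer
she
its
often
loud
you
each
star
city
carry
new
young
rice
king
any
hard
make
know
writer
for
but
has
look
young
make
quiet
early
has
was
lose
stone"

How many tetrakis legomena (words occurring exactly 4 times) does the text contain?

0

Frequencies: writer:2, young:2, make:2, has:2, over:1, hold:1, these:1, she:1, its:1, often:1, loud:1, you:1, each:1, star:1, city:1, carry:1, new:1, rice:1, king:1, any:1, … (10 more, each freq 1)
Words with frequency 4: (none)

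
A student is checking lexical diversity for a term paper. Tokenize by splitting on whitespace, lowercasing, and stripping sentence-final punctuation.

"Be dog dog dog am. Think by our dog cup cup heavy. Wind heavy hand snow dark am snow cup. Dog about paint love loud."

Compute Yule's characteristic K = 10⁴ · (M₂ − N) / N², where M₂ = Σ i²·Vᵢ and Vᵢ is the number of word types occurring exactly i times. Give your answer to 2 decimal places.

512.00

Frequencies: dog:5, cup:3, am:2, heavy:2, snow:2, be:1, think:1, by:1, our:1, wind:1, hand:1, dark:1, about:1, paint:1, love:1, loud:1
N = 25. Frequency spectrum: V_1=11, V_2=3, V_3=1, V_5=1
M₂ = 1²·11 + 2²·3 + 3²·1 + 5²·1 = 57
K = 10000 × (57 − 25) / 25² = 512.00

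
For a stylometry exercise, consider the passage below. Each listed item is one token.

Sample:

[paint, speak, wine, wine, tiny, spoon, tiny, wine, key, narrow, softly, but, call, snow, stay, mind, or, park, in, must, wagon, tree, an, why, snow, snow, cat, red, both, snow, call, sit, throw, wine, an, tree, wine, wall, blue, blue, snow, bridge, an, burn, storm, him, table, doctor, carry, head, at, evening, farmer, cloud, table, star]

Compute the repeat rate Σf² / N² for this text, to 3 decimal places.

0.036

Frequencies: wine:5, snow:5, an:3, tiny:2, call:2, tree:2, blue:2, table:2, paint:1, speak:1, spoon:1, key:1, narrow:1, softly:1, but:1, stay:1, mind:1, or:1, park:1, in:1, … (21 more, each freq 1)
Σf² = 112; N² = 3136
Repeat rate = 112 / 3136 = 0.036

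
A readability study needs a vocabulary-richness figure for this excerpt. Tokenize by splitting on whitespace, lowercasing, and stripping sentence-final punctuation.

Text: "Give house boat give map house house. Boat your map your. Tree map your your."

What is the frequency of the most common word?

Frequencies: your:4, house:3, map:3, give:2, boat:2, tree:1
Most common: 'your' with frequency 4.

4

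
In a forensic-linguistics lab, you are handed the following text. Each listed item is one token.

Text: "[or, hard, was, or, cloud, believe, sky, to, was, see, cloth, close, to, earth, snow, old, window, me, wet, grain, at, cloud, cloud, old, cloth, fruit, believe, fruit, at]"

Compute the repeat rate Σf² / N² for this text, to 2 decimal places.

0.06

Frequencies: cloud:3, or:2, was:2, believe:2, to:2, cloth:2, old:2, at:2, fruit:2, hard:1, sky:1, see:1, close:1, earth:1, snow:1, window:1, me:1, wet:1, grain:1
Σf² = 51; N² = 841
Repeat rate = 51 / 841 = 0.06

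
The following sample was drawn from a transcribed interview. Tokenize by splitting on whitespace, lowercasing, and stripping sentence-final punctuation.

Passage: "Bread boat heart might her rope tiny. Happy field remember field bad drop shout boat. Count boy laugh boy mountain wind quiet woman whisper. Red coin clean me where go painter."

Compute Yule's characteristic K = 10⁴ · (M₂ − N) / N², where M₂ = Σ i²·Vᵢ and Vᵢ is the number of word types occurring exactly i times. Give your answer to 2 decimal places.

Frequencies: boat:2, field:2, boy:2, bread:1, heart:1, might:1, her:1, rope:1, tiny:1, happy:1, remember:1, bad:1, drop:1, shout:1, count:1, laugh:1, mountain:1, wind:1, quiet:1, woman:1, … (8 more, each freq 1)
N = 31. Frequency spectrum: V_1=25, V_2=3
M₂ = 1²·25 + 2²·3 = 37
K = 10000 × (37 − 31) / 31² = 62.43

62.43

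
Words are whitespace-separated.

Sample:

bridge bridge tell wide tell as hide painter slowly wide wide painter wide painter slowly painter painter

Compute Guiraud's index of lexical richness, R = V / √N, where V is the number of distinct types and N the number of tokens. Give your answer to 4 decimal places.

N = 17, V = 7.
√N = 4.123106
R = 7 / 4.123106 = 1.6977

1.6977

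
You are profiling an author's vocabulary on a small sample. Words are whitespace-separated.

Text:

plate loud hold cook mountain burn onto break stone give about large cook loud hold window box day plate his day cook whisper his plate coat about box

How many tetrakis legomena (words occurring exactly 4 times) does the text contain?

Frequencies: plate:3, cook:3, loud:2, hold:2, about:2, box:2, day:2, his:2, mountain:1, burn:1, onto:1, break:1, stone:1, give:1, large:1, window:1, whisper:1, coat:1
Words with frequency 4: (none)

0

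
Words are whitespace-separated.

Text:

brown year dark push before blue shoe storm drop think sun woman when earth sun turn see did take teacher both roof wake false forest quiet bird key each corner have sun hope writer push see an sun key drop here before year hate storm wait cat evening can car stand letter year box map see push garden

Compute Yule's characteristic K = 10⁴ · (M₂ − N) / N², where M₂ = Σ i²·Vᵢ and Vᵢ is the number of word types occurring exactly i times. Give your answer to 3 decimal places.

Frequencies: sun:4, year:3, push:3, see:3, before:2, storm:2, drop:2, key:2, brown:1, dark:1, blue:1, shoe:1, think:1, woman:1, when:1, earth:1, turn:1, did:1, take:1, teacher:1, … (25 more, each freq 1)
N = 58. Frequency spectrum: V_1=37, V_2=4, V_3=3, V_4=1
M₂ = 1²·37 + 2²·4 + 3²·3 + 4²·1 = 96
K = 10000 × (96 − 58) / 58² = 112.961

112.961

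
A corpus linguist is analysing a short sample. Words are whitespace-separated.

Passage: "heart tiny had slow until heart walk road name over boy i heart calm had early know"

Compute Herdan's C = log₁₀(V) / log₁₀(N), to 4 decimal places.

0.9315

N = 17, V = 14.
log₁₀(V) = 1.146128, log₁₀(N) = 1.230449
C = 1.146128 / 1.230449 = 0.9315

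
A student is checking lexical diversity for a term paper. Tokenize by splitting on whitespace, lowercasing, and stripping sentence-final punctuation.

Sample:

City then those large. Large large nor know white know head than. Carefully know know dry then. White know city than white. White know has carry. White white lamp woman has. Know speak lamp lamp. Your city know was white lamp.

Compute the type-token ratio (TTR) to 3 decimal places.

0.439

N = 41 tokens, V = 18 types.
TTR = V / N = 18 / 41 = 0.439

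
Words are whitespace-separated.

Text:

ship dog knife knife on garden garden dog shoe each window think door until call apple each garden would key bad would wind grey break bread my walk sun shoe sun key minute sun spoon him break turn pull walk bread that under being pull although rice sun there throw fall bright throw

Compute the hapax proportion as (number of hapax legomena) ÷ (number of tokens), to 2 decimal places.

0.45

Frequencies: sun:4, garden:3, dog:2, knife:2, shoe:2, each:2, would:2, key:2, break:2, bread:2, walk:2, pull:2, throw:2, ship:1, on:1, window:1, think:1, door:1, until:1, call:1, … (17 more, each freq 1)
Hapax count = 24; token count = 53.
Ratio = 24 / 53 = 0.45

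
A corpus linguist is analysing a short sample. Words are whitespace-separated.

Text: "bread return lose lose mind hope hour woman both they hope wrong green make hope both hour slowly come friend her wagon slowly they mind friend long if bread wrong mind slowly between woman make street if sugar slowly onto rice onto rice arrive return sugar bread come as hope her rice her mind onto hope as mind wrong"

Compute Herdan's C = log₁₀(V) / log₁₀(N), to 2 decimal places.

N = 59, V = 26.
log₁₀(V) = 1.414973, log₁₀(N) = 1.770852
C = 1.414973 / 1.770852 = 0.80

0.80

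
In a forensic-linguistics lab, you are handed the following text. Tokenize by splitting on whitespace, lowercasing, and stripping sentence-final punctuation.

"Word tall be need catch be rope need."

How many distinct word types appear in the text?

6

Distinct types: {be, catch, need, rope, tall, word}
V = 6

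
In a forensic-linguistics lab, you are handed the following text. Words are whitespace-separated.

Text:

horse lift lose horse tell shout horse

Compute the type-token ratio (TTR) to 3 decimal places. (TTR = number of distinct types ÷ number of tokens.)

0.714

N = 7 tokens, V = 5 types.
TTR = V / N = 5 / 7 = 0.714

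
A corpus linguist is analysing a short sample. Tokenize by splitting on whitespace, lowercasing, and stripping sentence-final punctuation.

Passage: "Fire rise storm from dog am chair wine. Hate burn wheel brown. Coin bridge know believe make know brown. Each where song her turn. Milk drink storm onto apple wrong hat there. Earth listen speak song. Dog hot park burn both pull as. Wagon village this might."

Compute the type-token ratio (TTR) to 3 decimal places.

N = 47 tokens, V = 41 types.
TTR = V / N = 41 / 47 = 0.872

0.872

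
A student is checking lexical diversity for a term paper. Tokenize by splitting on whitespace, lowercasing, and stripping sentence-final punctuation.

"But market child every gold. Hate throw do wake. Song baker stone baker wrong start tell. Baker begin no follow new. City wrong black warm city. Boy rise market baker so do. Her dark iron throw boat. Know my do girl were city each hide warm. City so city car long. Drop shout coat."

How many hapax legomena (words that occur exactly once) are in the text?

Frequencies: city:5, baker:4, do:3, market:2, throw:2, wrong:2, warm:2, so:2, but:1, child:1, every:1, gold:1, hate:1, wake:1, song:1, stone:1, start:1, tell:1, begin:1, no:1, … (20 more, each freq 1)
Hapax (freq=1): begin, black, boat, boy, but, car, child, coat, dark, drop, each, every, follow, girl, gold, hate, her, hide, iron, know, long, my, new, no, rise, shout, song, start, stone, tell, wake, were

32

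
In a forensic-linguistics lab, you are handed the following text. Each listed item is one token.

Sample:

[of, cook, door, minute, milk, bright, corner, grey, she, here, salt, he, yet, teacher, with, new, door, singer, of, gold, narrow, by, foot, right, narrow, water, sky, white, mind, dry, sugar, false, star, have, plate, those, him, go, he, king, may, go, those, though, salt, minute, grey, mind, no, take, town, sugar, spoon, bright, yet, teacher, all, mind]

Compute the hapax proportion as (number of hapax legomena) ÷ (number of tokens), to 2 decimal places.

Frequencies: mind:3, of:2, door:2, minute:2, bright:2, grey:2, salt:2, he:2, yet:2, teacher:2, narrow:2, sugar:2, those:2, go:2, cook:1, milk:1, corner:1, she:1, here:1, with:1, … (23 more, each freq 1)
Hapax count = 29; token count = 58.
Ratio = 29 / 58 = 0.50

0.50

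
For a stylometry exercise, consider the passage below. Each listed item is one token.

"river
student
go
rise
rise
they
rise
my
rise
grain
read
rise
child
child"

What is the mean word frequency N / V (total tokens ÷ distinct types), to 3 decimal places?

1.556

N = 14 tokens, V = 9 types.
Mean frequency = N / V = 14 / 9 = 1.556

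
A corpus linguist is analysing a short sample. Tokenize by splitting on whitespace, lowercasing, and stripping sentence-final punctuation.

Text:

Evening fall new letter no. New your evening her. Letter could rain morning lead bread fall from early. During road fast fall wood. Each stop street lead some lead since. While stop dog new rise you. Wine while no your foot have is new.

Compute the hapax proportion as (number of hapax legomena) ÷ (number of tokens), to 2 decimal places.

0.50

Frequencies: new:4, fall:3, lead:3, evening:2, letter:2, no:2, your:2, stop:2, while:2, her:1, could:1, rain:1, morning:1, bread:1, from:1, early:1, during:1, road:1, fast:1, wood:1, … (11 more, each freq 1)
Hapax count = 22; token count = 44.
Ratio = 22 / 44 = 0.50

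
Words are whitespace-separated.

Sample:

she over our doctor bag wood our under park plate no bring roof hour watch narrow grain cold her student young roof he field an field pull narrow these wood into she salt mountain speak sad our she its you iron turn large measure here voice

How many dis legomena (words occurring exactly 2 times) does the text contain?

4

Frequencies: she:3, our:3, wood:2, roof:2, narrow:2, field:2, over:1, doctor:1, bag:1, under:1, park:1, plate:1, no:1, bring:1, hour:1, watch:1, grain:1, cold:1, her:1, student:1, … (18 more, each freq 1)
Words with frequency 2: field, narrow, roof, wood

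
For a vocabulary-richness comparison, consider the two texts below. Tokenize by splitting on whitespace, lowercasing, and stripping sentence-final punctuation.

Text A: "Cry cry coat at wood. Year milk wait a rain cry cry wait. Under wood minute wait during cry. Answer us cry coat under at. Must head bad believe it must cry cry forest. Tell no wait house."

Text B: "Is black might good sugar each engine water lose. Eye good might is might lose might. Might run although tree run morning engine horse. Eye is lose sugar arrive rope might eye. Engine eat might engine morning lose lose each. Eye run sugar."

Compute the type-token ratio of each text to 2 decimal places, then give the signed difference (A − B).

0.19

TTR(A) = 23/38 = 0.61
TTR(B) = 18/43 = 0.42
Difference = 0.61 − 0.42 = 0.19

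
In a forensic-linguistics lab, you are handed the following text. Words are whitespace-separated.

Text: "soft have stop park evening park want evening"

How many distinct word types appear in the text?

Distinct types: {evening, have, park, soft, stop, want}
V = 6

6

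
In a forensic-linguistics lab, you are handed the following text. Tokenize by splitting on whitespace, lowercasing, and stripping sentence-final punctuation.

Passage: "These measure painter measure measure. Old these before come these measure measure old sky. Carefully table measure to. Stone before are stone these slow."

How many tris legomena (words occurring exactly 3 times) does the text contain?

Frequencies: measure:6, these:4, old:2, before:2, stone:2, painter:1, come:1, sky:1, carefully:1, table:1, to:1, are:1, slow:1
Words with frequency 3: (none)

0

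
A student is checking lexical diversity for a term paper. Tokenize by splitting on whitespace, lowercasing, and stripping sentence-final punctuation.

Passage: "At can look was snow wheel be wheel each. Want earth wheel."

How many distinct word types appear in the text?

Distinct types: {at, be, can, each, earth, look, snow, want, was, wheel}
V = 10

10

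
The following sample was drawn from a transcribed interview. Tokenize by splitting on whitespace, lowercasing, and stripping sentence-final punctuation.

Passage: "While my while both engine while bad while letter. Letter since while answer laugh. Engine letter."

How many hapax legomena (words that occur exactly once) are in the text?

Frequencies: while:5, letter:3, engine:2, my:1, both:1, bad:1, since:1, answer:1, laugh:1
Hapax (freq=1): answer, bad, both, laugh, my, since

6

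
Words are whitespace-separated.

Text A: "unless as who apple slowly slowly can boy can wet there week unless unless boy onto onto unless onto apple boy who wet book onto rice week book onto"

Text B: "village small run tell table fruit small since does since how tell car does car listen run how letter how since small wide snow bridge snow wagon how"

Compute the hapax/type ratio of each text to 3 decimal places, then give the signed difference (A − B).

A: hapax=3, V=13, ratio=0.231
B: hapax=8, V=16, ratio=0.500
Difference = 0.231 − 0.500 = -0.269

-0.269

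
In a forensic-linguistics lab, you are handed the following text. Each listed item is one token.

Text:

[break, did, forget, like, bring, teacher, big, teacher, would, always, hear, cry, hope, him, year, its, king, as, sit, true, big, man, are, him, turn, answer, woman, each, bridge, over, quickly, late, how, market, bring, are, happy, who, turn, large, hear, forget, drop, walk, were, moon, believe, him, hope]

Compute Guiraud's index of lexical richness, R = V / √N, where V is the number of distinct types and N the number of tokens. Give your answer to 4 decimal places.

5.5714

N = 49, V = 39.
√N = 7.000000
R = 39 / 7.000000 = 5.5714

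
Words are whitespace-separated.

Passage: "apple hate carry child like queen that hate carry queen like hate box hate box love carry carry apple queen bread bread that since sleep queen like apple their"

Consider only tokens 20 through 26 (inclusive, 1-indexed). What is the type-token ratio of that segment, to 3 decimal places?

Segment tokens 20–26: queen, bread, bread, that, since, sleep, queen
Segment N = 7, segment V = 5.
TTR = 5 / 7 = 0.714

0.714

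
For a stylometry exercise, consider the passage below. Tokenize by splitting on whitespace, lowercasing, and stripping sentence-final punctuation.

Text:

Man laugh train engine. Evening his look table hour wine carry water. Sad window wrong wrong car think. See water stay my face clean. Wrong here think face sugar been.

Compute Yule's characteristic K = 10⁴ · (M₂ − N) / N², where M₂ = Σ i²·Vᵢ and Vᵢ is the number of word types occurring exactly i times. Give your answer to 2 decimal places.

133.33

Frequencies: wrong:3, water:2, think:2, face:2, man:1, laugh:1, train:1, engine:1, evening:1, his:1, look:1, table:1, hour:1, wine:1, carry:1, sad:1, window:1, car:1, see:1, stay:1, … (5 more, each freq 1)
N = 30. Frequency spectrum: V_1=21, V_2=3, V_3=1
M₂ = 1²·21 + 2²·3 + 3²·1 = 42
K = 10000 × (42 − 30) / 30² = 133.33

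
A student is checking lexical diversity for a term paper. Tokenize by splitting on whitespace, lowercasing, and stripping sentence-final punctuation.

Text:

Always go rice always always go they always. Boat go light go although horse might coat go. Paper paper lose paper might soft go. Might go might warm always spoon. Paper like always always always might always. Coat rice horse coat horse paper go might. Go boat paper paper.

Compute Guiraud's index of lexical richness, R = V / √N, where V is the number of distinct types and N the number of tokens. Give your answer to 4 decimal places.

N = 49, V = 16.
√N = 7.000000
R = 16 / 7.000000 = 2.2857

2.2857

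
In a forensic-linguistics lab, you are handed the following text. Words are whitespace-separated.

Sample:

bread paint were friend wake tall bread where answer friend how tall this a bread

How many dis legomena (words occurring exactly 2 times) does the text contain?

2

Frequencies: bread:3, friend:2, tall:2, paint:1, were:1, wake:1, where:1, answer:1, how:1, this:1, a:1
Words with frequency 2: friend, tall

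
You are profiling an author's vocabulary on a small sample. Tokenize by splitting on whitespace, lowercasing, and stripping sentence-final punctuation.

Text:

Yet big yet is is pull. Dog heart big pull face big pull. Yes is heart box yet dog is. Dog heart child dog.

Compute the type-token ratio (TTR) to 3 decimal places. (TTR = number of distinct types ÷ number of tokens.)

N = 24 tokens, V = 10 types.
TTR = V / N = 10 / 24 = 0.417

0.417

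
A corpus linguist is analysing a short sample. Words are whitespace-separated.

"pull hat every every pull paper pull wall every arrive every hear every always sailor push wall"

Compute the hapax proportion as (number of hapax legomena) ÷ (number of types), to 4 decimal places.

0.7000

Frequencies: every:5, pull:3, wall:2, hat:1, paper:1, arrive:1, hear:1, always:1, sailor:1, push:1
Hapax count = 7; type count = 10.
Ratio = 7 / 10 = 0.7000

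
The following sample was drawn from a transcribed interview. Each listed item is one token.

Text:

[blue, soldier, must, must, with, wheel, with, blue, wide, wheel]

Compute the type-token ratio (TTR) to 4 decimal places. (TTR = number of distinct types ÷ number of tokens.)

N = 10 tokens, V = 6 types.
TTR = V / N = 6 / 10 = 0.6000

0.6000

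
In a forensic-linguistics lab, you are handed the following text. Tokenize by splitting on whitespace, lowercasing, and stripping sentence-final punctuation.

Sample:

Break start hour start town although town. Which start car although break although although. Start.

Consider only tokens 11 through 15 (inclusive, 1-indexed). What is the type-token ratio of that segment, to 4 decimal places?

Segment tokens 11–15: although, break, although, although, start
Segment N = 5, segment V = 3.
TTR = 3 / 5 = 0.6000

0.6000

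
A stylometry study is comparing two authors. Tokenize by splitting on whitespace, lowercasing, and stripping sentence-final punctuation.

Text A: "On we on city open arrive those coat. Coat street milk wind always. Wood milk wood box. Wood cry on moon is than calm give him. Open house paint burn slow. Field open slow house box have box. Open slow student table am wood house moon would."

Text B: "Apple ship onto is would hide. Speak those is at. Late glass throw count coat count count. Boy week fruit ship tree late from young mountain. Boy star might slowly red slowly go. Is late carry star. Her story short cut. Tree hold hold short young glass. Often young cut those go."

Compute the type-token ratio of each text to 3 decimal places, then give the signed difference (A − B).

TTR(A) = 30/47 = 0.638
TTR(B) = 33/52 = 0.635
Difference = 0.638 − 0.635 = 0.003

0.003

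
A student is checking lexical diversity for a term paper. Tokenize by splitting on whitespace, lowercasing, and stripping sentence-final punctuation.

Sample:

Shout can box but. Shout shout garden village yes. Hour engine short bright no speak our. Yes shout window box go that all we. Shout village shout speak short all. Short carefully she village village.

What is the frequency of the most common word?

6

Frequencies: shout:6, village:4, short:3, box:2, yes:2, speak:2, all:2, can:1, but:1, garden:1, hour:1, engine:1, bright:1, no:1, our:1, window:1, go:1, that:1, we:1, carefully:1, … (1 more, each freq 1)
Most common: 'shout' with frequency 6.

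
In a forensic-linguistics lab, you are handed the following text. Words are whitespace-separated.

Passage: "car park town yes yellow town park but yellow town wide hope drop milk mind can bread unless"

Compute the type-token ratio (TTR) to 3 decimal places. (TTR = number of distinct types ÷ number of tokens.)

0.778

N = 18 tokens, V = 14 types.
TTR = V / N = 14 / 18 = 0.778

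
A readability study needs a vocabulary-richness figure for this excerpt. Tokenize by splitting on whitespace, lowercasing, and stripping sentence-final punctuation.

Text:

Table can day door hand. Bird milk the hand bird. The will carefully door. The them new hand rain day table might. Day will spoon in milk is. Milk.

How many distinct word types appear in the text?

Distinct types: {bird, can, carefully, day, door, hand, in, is, might, milk, new, rain, spoon, table, the, them, will}
V = 17

17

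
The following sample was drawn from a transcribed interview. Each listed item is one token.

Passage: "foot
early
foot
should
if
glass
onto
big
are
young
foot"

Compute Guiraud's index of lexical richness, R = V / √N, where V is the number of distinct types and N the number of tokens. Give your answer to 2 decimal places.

2.71

N = 11, V = 9.
√N = 3.316625
R = 9 / 3.316625 = 2.71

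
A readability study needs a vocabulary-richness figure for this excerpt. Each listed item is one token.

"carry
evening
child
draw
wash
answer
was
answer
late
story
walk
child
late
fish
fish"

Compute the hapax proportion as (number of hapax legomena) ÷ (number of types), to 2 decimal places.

0.64

Frequencies: child:2, answer:2, late:2, fish:2, carry:1, evening:1, draw:1, wash:1, was:1, story:1, walk:1
Hapax count = 7; type count = 11.
Ratio = 7 / 11 = 0.64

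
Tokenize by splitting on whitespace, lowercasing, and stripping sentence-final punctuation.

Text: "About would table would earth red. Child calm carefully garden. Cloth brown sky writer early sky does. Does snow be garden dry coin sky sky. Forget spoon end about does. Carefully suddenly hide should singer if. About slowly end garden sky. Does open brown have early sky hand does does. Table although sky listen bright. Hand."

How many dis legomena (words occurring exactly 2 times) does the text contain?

7

Frequencies: sky:7, does:6, about:3, garden:3, would:2, table:2, carefully:2, brown:2, early:2, end:2, hand:2, earth:1, red:1, child:1, calm:1, cloth:1, writer:1, snow:1, be:1, dry:1, … (14 more, each freq 1)
Words with frequency 2: brown, carefully, early, end, hand, table, would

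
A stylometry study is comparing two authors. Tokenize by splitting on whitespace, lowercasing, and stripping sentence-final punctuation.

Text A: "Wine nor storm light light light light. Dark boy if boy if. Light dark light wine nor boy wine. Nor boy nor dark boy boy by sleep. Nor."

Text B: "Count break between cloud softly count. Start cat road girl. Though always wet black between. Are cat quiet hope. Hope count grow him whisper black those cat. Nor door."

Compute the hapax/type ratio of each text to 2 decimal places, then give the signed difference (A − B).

A: hapax=3, V=9, ratio=0.33
B: hapax=17, V=22, ratio=0.77
Difference = 0.33 − 0.77 = -0.44

-0.44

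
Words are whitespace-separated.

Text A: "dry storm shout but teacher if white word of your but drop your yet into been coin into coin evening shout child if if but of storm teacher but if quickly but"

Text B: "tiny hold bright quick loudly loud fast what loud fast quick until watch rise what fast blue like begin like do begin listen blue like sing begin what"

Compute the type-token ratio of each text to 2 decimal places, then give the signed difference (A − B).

-0.05

TTR(A) = 18/32 = 0.56
TTR(B) = 17/28 = 0.61
Difference = 0.56 − 0.61 = -0.05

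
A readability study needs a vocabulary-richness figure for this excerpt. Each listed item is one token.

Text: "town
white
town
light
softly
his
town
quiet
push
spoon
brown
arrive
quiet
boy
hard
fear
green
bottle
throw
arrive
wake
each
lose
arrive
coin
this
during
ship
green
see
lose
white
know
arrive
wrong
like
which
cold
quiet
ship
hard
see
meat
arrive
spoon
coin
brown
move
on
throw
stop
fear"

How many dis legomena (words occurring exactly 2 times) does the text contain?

11

Frequencies: arrive:5, town:3, quiet:3, white:2, spoon:2, brown:2, hard:2, fear:2, green:2, throw:2, lose:2, coin:2, ship:2, see:2, light:1, softly:1, his:1, push:1, boy:1, bottle:1, … (13 more, each freq 1)
Words with frequency 2: brown, coin, fear, green, hard, lose, see, ship, spoon, throw, white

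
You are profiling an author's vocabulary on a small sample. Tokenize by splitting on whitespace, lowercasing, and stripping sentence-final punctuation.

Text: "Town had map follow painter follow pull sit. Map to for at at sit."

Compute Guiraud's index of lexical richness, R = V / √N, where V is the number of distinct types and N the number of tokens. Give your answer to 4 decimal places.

N = 14, V = 10.
√N = 3.741657
R = 10 / 3.741657 = 2.6726

2.6726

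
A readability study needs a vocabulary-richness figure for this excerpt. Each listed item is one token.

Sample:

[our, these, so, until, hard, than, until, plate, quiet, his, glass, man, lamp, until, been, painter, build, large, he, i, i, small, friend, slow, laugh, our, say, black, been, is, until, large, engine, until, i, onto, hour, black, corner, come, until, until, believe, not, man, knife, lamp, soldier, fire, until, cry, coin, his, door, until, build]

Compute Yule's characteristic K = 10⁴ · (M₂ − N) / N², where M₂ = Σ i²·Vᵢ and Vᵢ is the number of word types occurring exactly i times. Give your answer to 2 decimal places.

299.74

Frequencies: until:9, i:3, our:2, his:2, man:2, lamp:2, been:2, build:2, large:2, black:2, these:1, so:1, hard:1, than:1, plate:1, quiet:1, glass:1, painter:1, he:1, small:1, … (18 more, each freq 1)
N = 56. Frequency spectrum: V_1=28, V_2=8, V_3=1, V_9=1
M₂ = 1²·28 + 2²·8 + 3²·1 + 9²·1 = 150
K = 10000 × (150 − 56) / 56² = 299.74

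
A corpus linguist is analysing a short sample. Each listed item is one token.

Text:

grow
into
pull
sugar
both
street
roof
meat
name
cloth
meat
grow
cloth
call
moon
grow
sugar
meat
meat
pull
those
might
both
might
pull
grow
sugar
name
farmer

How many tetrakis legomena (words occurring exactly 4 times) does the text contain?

Frequencies: grow:4, meat:4, pull:3, sugar:3, both:2, name:2, cloth:2, might:2, into:1, street:1, roof:1, call:1, moon:1, those:1, farmer:1
Words with frequency 4: grow, meat

2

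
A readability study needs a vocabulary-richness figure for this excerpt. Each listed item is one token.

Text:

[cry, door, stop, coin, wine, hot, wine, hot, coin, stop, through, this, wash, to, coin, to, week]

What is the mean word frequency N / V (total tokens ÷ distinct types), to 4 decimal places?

N = 17 tokens, V = 11 types.
Mean frequency = N / V = 17 / 11 = 1.5455

1.5455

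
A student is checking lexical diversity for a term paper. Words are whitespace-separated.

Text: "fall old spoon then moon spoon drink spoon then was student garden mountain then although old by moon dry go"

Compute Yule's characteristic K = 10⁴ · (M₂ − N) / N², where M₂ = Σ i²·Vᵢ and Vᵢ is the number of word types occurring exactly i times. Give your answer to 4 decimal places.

Frequencies: spoon:3, then:3, old:2, moon:2, fall:1, drink:1, was:1, student:1, garden:1, mountain:1, although:1, by:1, dry:1, go:1
N = 20. Frequency spectrum: V_1=10, V_2=2, V_3=2
M₂ = 1²·10 + 2²·2 + 3²·2 = 36
K = 10000 × (36 − 20) / 20² = 400.0000

400.0000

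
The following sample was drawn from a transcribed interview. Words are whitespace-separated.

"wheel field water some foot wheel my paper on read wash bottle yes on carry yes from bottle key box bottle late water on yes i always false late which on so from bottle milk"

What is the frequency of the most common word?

4

Frequencies: on:4, bottle:4, yes:3, wheel:2, water:2, from:2, late:2, field:1, some:1, foot:1, my:1, paper:1, read:1, wash:1, carry:1, key:1, box:1, i:1, always:1, false:1, … (3 more, each freq 1)
Most common: 'on' with frequency 4.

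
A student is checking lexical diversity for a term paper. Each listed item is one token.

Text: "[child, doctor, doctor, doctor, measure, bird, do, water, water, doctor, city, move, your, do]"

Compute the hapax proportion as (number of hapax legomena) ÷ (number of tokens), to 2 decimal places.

Frequencies: doctor:4, do:2, water:2, child:1, measure:1, bird:1, city:1, move:1, your:1
Hapax count = 6; token count = 14.
Ratio = 6 / 14 = 0.43

0.43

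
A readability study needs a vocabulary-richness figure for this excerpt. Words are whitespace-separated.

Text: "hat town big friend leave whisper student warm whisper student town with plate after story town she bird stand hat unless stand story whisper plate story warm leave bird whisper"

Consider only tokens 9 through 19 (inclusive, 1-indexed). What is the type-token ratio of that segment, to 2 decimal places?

0.91

Segment tokens 9–19: whisper, student, town, with, plate, after, story, town, she, bird, stand
Segment N = 11, segment V = 10.
TTR = 10 / 11 = 0.91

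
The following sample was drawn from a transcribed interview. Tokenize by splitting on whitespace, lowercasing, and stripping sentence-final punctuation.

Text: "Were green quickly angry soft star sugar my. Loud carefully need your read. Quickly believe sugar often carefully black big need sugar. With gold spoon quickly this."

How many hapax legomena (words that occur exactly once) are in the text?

Frequencies: quickly:3, sugar:3, carefully:2, need:2, were:1, green:1, angry:1, soft:1, star:1, my:1, loud:1, your:1, read:1, believe:1, often:1, black:1, big:1, with:1, gold:1, spoon:1, … (1 more, each freq 1)
Hapax (freq=1): angry, believe, big, black, gold, green, loud, my, often, read, soft, spoon, star, this, were, with, your

17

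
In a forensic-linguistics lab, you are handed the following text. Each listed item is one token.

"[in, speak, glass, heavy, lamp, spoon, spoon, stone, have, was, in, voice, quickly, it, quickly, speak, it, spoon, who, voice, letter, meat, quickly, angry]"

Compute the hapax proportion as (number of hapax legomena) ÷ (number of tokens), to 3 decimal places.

0.417

Frequencies: spoon:3, quickly:3, in:2, speak:2, voice:2, it:2, glass:1, heavy:1, lamp:1, stone:1, have:1, was:1, who:1, letter:1, meat:1, angry:1
Hapax count = 10; token count = 24.
Ratio = 10 / 24 = 0.417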